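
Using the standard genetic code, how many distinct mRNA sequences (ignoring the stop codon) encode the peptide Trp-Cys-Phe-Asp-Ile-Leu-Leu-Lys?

Trp: 1 codon.
Cys: 2 codons.
Phe: 2 codons.
Asp: 2 codons.
Ile: 3 codons.
Leu: 6 codons.
Leu: 6 codons.
Lys: 2 codons.
1 × 2 × 2 × 2 × 3 × 6 × 6 × 2 = 1728.

1728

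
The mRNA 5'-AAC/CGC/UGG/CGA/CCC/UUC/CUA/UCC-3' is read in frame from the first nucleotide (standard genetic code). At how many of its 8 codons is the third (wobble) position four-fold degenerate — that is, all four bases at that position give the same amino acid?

Codon 1 AAC (Asn): third position 2-fold.
Codon 2 CGC (Arg): third position 4-fold.
Codon 3 UGG (Trp): third position 1-fold.
Codon 4 CGA (Arg): third position 4-fold.
Codon 5 CCC (Pro): third position 4-fold.
Codon 6 UUC (Phe): third position 2-fold.
Codon 7 CUA (Leu): third position 4-fold.
Codon 8 UCC (Ser): third position 4-fold.
Four-fold degenerate third positions: 5.

5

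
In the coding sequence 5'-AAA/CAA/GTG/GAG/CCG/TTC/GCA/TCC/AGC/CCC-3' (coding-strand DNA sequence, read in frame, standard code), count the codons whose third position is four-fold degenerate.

Codon 1 AAA (Lys): third position 2-fold.
Codon 2 CAA (Gln): third position 2-fold.
Codon 3 GTG (Val): third position 4-fold.
Codon 4 GAG (Glu): third position 2-fold.
Codon 5 CCG (Pro): third position 4-fold.
Codon 6 TTC (Phe): third position 2-fold.
Codon 7 GCA (Ala): third position 4-fold.
Codon 8 TCC (Ser): third position 4-fold.
Codon 9 AGC (Ser): third position 2-fold.
Codon 10 CCC (Pro): third position 4-fold.
Four-fold degenerate third positions: 5.

5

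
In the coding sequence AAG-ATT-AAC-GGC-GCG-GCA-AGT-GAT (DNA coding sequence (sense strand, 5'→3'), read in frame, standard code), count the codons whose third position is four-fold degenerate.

Codon 1 AAG (Lys): third position 2-fold.
Codon 2 ATT (Ile): third position 3-fold.
Codon 3 AAC (Asn): third position 2-fold.
Codon 4 GGC (Gly): third position 4-fold.
Codon 5 GCG (Ala): third position 4-fold.
Codon 6 GCA (Ala): third position 4-fold.
Codon 7 AGT (Ser): third position 2-fold.
Codon 8 GAT (Asp): third position 2-fold.
Four-fold degenerate third positions: 3.

3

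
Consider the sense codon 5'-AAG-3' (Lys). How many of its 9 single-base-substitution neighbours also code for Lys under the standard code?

Position 1: none → 0 synonymous.
Position 2: none → 0 synonymous.
Position 3: AAA → 1 synonymous.
Total: 0 + 0 + 1 = 1.

1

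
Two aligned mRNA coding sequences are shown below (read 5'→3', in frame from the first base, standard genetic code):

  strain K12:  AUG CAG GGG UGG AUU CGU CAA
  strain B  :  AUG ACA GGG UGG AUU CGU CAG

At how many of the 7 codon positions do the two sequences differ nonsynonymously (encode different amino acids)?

1

Codon 1: AUG Met / AUG Met — identical.
Codon 2: CAG Gln / ACA Thr — nonsynonymous.
Codon 3: GGG Gly / GGG Gly — identical.
Codon 4: UGG Trp / UGG Trp — identical.
Codon 5: AUU Ile / AUU Ile — identical.
Codon 6: CGU Arg / CGU Arg — identical.
Codon 7: CAA Gln / CAG Gln — synonymous.
Nonsynonymous differences: 1.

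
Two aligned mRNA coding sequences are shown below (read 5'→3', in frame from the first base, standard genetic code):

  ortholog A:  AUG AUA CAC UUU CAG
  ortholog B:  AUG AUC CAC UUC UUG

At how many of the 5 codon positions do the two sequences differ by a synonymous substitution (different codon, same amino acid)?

2

Codon 1: AUG Met / AUG Met — identical.
Codon 2: AUA Ile / AUC Ile — synonymous.
Codon 3: CAC His / CAC His — identical.
Codon 4: UUU Phe / UUC Phe — synonymous.
Codon 5: CAG Gln / UUG Leu — nonsynonymous.
Synonymous differences: 2.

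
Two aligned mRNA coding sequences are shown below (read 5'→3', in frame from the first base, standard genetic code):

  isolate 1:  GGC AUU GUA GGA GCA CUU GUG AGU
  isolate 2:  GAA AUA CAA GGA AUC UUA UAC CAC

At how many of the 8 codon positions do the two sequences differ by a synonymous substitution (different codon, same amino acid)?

Codon 1: GGC Gly / GAA Glu — nonsynonymous.
Codon 2: AUU Ile / AUA Ile — synonymous.
Codon 3: GUA Val / CAA Gln — nonsynonymous.
Codon 4: GGA Gly / GGA Gly — identical.
Codon 5: GCA Ala / AUC Ile — nonsynonymous.
Codon 6: CUU Leu / UUA Leu — synonymous.
Codon 7: GUG Val / UAC Tyr — nonsynonymous.
Codon 8: AGU Ser / CAC His — nonsynonymous.
Synonymous differences: 2.

2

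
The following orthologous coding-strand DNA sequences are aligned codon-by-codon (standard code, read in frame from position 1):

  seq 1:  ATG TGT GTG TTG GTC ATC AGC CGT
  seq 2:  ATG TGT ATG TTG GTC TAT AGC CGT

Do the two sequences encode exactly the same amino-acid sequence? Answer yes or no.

Codon 1: ATG Met / ATG Met — identical.
Codon 2: TGT Cys / TGT Cys — identical.
Codon 3: GTG Val / ATG Met — nonsynonymous.
Codon 4: TTG Leu / TTG Leu — identical.
Codon 5: GTC Val / GTC Val — identical.
Codon 6: ATC Ile / TAT Tyr — nonsynonymous.
Codon 7: AGC Ser / AGC Ser — identical.
Codon 8: CGT Arg / CGT Arg — identical.
Nonsynonymous differences: 2 → different protein.

no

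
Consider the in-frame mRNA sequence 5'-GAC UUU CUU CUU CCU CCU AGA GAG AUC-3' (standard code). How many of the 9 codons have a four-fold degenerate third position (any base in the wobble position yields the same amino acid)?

Codon 1 GAC (Asp): third position 2-fold.
Codon 2 UUU (Phe): third position 2-fold.
Codon 3 CUU (Leu): third position 4-fold.
Codon 4 CUU (Leu): third position 4-fold.
Codon 5 CCU (Pro): third position 4-fold.
Codon 6 CCU (Pro): third position 4-fold.
Codon 7 AGA (Arg): third position 2-fold.
Codon 8 GAG (Glu): third position 2-fold.
Codon 9 AUC (Ile): third position 3-fold.
Four-fold degenerate third positions: 4.

4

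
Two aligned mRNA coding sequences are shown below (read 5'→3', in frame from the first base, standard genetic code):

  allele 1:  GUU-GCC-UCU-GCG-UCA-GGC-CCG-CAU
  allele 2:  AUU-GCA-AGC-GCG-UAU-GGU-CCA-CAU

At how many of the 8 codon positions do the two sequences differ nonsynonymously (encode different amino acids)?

Codon 1: GUU Val / AUU Ile — nonsynonymous.
Codon 2: GCC Ala / GCA Ala — synonymous.
Codon 3: UCU Ser / AGC Ser — synonymous.
Codon 4: GCG Ala / GCG Ala — identical.
Codon 5: UCA Ser / UAU Tyr — nonsynonymous.
Codon 6: GGC Gly / GGU Gly — synonymous.
Codon 7: CCG Pro / CCA Pro — synonymous.
Codon 8: CAU His / CAU His — identical.
Nonsynonymous differences: 2.

2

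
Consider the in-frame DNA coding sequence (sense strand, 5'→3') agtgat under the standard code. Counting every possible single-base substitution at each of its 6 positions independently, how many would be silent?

2

Codon 1 (AGT, Ser): 1 synonymous substitution.
Codon 2 (GAT, Asp): 1 synonymous substitution.
Total: 1 + 1 = 2.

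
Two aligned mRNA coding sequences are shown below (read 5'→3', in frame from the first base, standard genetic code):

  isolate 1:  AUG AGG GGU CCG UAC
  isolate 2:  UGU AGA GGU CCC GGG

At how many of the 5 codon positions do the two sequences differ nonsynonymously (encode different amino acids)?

Codon 1: AUG Met / UGU Cys — nonsynonymous.
Codon 2: AGG Arg / AGA Arg — synonymous.
Codon 3: GGU Gly / GGU Gly — identical.
Codon 4: CCG Pro / CCC Pro — synonymous.
Codon 5: UAC Tyr / GGG Gly — nonsynonymous.
Nonsynonymous differences: 2.

2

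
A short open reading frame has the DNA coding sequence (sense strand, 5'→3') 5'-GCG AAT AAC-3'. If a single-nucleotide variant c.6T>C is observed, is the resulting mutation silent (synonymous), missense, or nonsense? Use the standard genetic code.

silent

Position 6 falls in codon 2: AAT → Asn.
After the substitution the codon is AAC → Asn.
Both encode Asn, so the change is synonymous.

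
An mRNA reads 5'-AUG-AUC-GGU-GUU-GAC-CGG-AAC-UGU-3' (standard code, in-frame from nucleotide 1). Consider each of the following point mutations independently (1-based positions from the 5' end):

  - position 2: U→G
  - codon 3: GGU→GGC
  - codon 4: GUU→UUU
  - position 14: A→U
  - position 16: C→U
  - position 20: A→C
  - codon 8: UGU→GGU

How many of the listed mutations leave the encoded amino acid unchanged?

1

Codon 1: AUG (Met) → AGG (Arg) — missense.
Codon 3: GGU (Gly) → GGC (Gly) — synonymous.
Codon 4: GUU (Val) → UUU (Phe) — missense.
Codon 5: GAC (Asp) → GUC (Val) — missense.
Codon 6: CGG (Arg) → UGG (Trp) — missense.
Codon 7: AAC (Asn) → ACC (Thr) — missense.
Codon 8: UGU (Cys) → GGU (Gly) — missense.
Synonymous: 1 of 7.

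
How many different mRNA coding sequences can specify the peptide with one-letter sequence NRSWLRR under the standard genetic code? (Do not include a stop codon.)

15552

Asn: 2 codons.
Arg: 6 codons.
Ser: 6 codons.
Trp: 1 codon.
Leu: 6 codons.
Arg: 6 codons.
Arg: 6 codons.
2 × 6 × 6 × 1 × 6 × 6 × 6 = 15552.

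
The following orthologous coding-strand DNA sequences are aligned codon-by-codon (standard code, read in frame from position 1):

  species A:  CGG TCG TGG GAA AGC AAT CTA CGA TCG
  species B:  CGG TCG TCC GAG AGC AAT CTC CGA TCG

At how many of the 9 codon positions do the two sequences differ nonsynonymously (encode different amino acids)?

Codon 1: CGG Arg / CGG Arg — identical.
Codon 2: TCG Ser / TCG Ser — identical.
Codon 3: TGG Trp / TCC Ser — nonsynonymous.
Codon 4: GAA Glu / GAG Glu — synonymous.
Codon 5: AGC Ser / AGC Ser — identical.
Codon 6: AAT Asn / AAT Asn — identical.
Codon 7: CTA Leu / CTC Leu — synonymous.
Codon 8: CGA Arg / CGA Arg — identical.
Codon 9: TCG Ser / TCG Ser — identical.
Nonsynonymous differences: 1.

1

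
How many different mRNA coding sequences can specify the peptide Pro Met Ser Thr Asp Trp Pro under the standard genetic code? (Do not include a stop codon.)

Pro: 4 codons.
Met: 1 codon.
Ser: 6 codons.
Thr: 4 codons.
Asp: 2 codons.
Trp: 1 codon.
Pro: 4 codons.
4 × 1 × 6 × 4 × 2 × 1 × 4 = 768.

768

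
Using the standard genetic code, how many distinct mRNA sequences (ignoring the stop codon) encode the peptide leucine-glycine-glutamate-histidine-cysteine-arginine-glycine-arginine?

Leu: 6 codons.
Gly: 4 codons.
Glu: 2 codons.
His: 2 codons.
Cys: 2 codons.
Arg: 6 codons.
Gly: 4 codons.
Arg: 6 codons.
6 × 4 × 2 × 2 × 2 × 6 × 4 × 6 = 27648.

27648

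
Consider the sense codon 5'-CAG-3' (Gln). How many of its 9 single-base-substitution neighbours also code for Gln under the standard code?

1

Position 1: none → 0 synonymous.
Position 2: none → 0 synonymous.
Position 3: CAA → 1 synonymous.
Total: 0 + 0 + 1 = 1.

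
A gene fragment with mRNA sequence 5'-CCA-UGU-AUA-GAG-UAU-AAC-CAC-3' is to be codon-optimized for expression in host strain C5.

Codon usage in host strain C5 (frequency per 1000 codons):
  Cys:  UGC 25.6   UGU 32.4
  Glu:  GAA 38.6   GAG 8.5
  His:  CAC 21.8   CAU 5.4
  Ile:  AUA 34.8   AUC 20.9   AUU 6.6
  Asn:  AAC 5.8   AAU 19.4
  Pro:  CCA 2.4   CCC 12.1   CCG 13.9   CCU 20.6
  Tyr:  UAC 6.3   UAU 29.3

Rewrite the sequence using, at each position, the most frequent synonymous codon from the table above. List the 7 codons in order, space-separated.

Codon 1 (Pro): best is CCU at 20.6.
Codon 2 (Cys): best is UGU at 32.4.
Codon 3 (Ile): best is AUA at 34.8.
Codon 4 (Glu): best is GAA at 38.6.
Codon 5 (Tyr): best is UAU at 29.3.
Codon 6 (Asn): best is AAU at 19.4.
Codon 7 (His): best is CAC at 21.8.

CCU UGU AUA GAA UAU AAU CAC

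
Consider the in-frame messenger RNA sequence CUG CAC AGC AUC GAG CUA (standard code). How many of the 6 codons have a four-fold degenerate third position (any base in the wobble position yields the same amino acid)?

2

Codon 1 CUG (Leu): third position 4-fold.
Codon 2 CAC (His): third position 2-fold.
Codon 3 AGC (Ser): third position 2-fold.
Codon 4 AUC (Ile): third position 3-fold.
Codon 5 GAG (Glu): third position 2-fold.
Codon 6 CUA (Leu): third position 4-fold.
Four-fold degenerate third positions: 2.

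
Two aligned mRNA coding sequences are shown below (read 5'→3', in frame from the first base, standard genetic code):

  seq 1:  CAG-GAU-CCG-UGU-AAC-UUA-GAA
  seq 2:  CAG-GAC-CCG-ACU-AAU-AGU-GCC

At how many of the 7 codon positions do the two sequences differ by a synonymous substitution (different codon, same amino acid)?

2

Codon 1: CAG Gln / CAG Gln — identical.
Codon 2: GAU Asp / GAC Asp — synonymous.
Codon 3: CCG Pro / CCG Pro — identical.
Codon 4: UGU Cys / ACU Thr — nonsynonymous.
Codon 5: AAC Asn / AAU Asn — synonymous.
Codon 6: UUA Leu / AGU Ser — nonsynonymous.
Codon 7: GAA Glu / GCC Ala — nonsynonymous.
Synonymous differences: 2.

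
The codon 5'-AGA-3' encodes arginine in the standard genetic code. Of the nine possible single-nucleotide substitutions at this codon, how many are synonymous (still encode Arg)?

Position 1: CGA → 1 synonymous.
Position 2: none → 0 synonymous.
Position 3: AGG → 1 synonymous.
Total: 1 + 0 + 1 = 2.

2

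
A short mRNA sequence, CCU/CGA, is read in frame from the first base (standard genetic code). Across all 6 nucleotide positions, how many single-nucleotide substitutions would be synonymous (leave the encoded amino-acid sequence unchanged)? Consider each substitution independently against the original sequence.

Codon 1 (CCU, Pro): 3 synonymous substitutions.
Codon 2 (CGA, Arg): 4 synonymous substitutions.
Total: 3 + 4 = 7.

7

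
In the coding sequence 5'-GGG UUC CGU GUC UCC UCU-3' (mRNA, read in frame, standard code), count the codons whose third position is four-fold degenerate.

5

Codon 1 GGG (Gly): third position 4-fold.
Codon 2 UUC (Phe): third position 2-fold.
Codon 3 CGU (Arg): third position 4-fold.
Codon 4 GUC (Val): third position 4-fold.
Codon 5 UCC (Ser): third position 4-fold.
Codon 6 UCU (Ser): third position 4-fold.
Four-fold degenerate third positions: 5.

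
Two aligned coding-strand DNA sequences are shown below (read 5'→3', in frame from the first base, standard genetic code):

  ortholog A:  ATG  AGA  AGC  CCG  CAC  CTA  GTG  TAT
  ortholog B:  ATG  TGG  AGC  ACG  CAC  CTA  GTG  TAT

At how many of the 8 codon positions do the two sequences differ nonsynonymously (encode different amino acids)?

Codon 1: ATG Met / ATG Met — identical.
Codon 2: AGA Arg / TGG Trp — nonsynonymous.
Codon 3: AGC Ser / AGC Ser — identical.
Codon 4: CCG Pro / ACG Thr — nonsynonymous.
Codon 5: CAC His / CAC His — identical.
Codon 6: CTA Leu / CTA Leu — identical.
Codon 7: GTG Val / GTG Val — identical.
Codon 8: TAT Tyr / TAT Tyr — identical.
Nonsynonymous differences: 2.

2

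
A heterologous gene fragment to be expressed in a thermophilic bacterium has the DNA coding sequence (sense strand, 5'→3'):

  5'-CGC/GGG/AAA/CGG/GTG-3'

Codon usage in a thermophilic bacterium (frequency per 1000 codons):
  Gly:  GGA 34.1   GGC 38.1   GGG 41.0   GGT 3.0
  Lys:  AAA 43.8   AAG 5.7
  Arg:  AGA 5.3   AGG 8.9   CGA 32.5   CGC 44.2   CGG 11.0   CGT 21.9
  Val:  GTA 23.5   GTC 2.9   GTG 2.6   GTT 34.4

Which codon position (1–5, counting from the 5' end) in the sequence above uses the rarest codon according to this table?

5

Codon 1 CGC (Arg): 44.2 per 1000.
Codon 2 GGG (Gly): 41.0 per 1000.
Codon 3 AAA (Lys): 43.8 per 1000.
Codon 4 CGG (Arg): 11.0 per 1000.
Codon 5 GTG (Val): 2.6 per 1000.
Lowest frequency is 2.6 at codon 5.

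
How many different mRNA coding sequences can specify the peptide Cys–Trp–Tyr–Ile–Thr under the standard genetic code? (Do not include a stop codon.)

Cys: 2 codons.
Trp: 1 codon.
Tyr: 2 codons.
Ile: 3 codons.
Thr: 4 codons.
2 × 1 × 2 × 3 × 4 = 48.

48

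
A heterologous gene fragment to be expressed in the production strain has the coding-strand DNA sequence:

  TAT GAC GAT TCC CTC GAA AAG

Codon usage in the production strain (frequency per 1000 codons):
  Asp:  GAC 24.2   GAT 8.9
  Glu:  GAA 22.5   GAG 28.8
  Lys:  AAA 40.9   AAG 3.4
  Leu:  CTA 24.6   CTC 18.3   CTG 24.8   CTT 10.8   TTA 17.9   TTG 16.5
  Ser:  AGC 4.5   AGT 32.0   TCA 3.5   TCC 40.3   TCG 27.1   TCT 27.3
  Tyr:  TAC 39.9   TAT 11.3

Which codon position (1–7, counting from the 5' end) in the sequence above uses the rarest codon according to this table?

7

Codon 1 TAT (Tyr): 11.3 per 1000.
Codon 2 GAC (Asp): 24.2 per 1000.
Codon 3 GAT (Asp): 8.9 per 1000.
Codon 4 TCC (Ser): 40.3 per 1000.
Codon 5 CTC (Leu): 18.3 per 1000.
Codon 6 GAA (Glu): 22.5 per 1000.
Codon 7 AAG (Lys): 3.4 per 1000.
Lowest frequency is 3.4 at codon 7.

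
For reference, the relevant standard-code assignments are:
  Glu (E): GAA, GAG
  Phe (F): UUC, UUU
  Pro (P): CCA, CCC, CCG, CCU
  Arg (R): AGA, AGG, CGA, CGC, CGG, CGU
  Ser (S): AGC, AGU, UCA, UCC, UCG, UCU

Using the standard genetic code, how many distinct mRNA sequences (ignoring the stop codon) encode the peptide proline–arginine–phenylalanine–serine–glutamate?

576

Pro: 4 codons.
Arg: 6 codons.
Phe: 2 codons.
Ser: 6 codons.
Glu: 2 codons.
4 × 6 × 2 × 6 × 2 = 576.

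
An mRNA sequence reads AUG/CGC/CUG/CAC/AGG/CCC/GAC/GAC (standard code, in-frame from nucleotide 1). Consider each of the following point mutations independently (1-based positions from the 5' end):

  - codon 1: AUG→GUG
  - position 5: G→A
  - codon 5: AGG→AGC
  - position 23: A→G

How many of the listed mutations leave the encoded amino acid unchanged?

0

Codon 1: AUG (Met) → GUG (Val) — missense.
Codon 2: CGC (Arg) → CAC (His) — missense.
Codon 5: AGG (Arg) → AGC (Ser) — missense.
Codon 8: GAC (Asp) → GGC (Gly) — missense.
Synonymous: 0 of 4.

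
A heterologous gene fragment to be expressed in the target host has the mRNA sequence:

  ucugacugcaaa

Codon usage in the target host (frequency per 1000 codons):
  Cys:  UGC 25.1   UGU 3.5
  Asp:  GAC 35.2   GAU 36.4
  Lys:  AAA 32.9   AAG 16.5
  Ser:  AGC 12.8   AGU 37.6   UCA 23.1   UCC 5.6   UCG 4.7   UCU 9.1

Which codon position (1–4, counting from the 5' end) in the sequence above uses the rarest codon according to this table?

Codon 1 UCU (Ser): 9.1 per 1000.
Codon 2 GAC (Asp): 35.2 per 1000.
Codon 3 UGC (Cys): 25.1 per 1000.
Codon 4 AAA (Lys): 32.9 per 1000.
Lowest frequency is 9.1 at codon 1.

1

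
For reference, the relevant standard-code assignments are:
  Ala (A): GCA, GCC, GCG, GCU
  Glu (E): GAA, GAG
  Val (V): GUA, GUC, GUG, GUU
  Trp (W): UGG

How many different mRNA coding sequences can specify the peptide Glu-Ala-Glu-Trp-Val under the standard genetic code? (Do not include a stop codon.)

Glu: 2 codons.
Ala: 4 codons.
Glu: 2 codons.
Trp: 1 codon.
Val: 4 codons.
2 × 4 × 2 × 1 × 4 = 64.

64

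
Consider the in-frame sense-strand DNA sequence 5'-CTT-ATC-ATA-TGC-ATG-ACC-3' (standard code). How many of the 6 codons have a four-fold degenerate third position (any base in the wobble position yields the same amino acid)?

2

Codon 1 CTT (Leu): third position 4-fold.
Codon 2 ATC (Ile): third position 3-fold.
Codon 3 ATA (Ile): third position 3-fold.
Codon 4 TGC (Cys): third position 2-fold.
Codon 5 ATG (Met): third position 1-fold.
Codon 6 ACC (Thr): third position 4-fold.
Four-fold degenerate third positions: 2.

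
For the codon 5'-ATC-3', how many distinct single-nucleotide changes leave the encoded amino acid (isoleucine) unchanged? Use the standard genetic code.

2

Position 1: none → 0 synonymous.
Position 2: none → 0 synonymous.
Position 3: ATT, ATA → 2 synonymous.
Total: 0 + 0 + 2 = 2.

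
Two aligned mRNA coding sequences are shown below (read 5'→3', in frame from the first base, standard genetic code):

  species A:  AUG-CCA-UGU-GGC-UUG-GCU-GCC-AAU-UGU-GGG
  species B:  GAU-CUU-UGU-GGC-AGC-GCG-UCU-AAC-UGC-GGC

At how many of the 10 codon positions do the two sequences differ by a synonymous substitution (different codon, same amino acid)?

4

Codon 1: AUG Met / GAU Asp — nonsynonymous.
Codon 2: CCA Pro / CUU Leu — nonsynonymous.
Codon 3: UGU Cys / UGU Cys — identical.
Codon 4: GGC Gly / GGC Gly — identical.
Codon 5: UUG Leu / AGC Ser — nonsynonymous.
Codon 6: GCU Ala / GCG Ala — synonymous.
Codon 7: GCC Ala / UCU Ser — nonsynonymous.
Codon 8: AAU Asn / AAC Asn — synonymous.
Codon 9: UGU Cys / UGC Cys — synonymous.
Codon 10: GGG Gly / GGC Gly — synonymous.
Synonymous differences: 4.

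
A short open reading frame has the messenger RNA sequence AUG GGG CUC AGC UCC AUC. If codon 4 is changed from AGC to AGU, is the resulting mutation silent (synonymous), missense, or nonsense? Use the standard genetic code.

Position 12 falls in codon 4: AGC → Ser.
After the substitution the codon is AGU → Ser.
Both encode Ser, so the change is synonymous.

silent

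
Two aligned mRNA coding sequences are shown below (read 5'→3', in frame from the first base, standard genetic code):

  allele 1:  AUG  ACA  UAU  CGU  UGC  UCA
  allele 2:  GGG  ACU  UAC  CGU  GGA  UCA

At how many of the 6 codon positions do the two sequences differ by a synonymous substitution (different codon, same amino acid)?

Codon 1: AUG Met / GGG Gly — nonsynonymous.
Codon 2: ACA Thr / ACU Thr — synonymous.
Codon 3: UAU Tyr / UAC Tyr — synonymous.
Codon 4: CGU Arg / CGU Arg — identical.
Codon 5: UGC Cys / GGA Gly — nonsynonymous.
Codon 6: UCA Ser / UCA Ser — identical.
Synonymous differences: 2.

2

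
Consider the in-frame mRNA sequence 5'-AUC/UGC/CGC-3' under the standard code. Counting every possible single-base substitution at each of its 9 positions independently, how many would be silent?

6

Codon 1 (AUC, Ile): 2 synonymous substitutions.
Codon 2 (UGC, Cys): 1 synonymous substitution.
Codon 3 (CGC, Arg): 3 synonymous substitutions.
Total: 2 + 1 + 3 = 6.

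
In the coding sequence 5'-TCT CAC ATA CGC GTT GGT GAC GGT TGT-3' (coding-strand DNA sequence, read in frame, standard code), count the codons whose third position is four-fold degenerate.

Codon 1 TCT (Ser): third position 4-fold.
Codon 2 CAC (His): third position 2-fold.
Codon 3 ATA (Ile): third position 3-fold.
Codon 4 CGC (Arg): third position 4-fold.
Codon 5 GTT (Val): third position 4-fold.
Codon 6 GGT (Gly): third position 4-fold.
Codon 7 GAC (Asp): third position 2-fold.
Codon 8 GGT (Gly): third position 4-fold.
Codon 9 TGT (Cys): third position 2-fold.
Four-fold degenerate third positions: 5.

5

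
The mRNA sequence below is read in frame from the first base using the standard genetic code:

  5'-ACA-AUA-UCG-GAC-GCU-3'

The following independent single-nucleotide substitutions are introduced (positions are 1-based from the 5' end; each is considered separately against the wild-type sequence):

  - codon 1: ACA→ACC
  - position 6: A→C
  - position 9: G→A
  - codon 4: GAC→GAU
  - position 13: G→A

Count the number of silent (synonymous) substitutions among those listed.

4

Codon 1: ACA (Thr) → ACC (Thr) — synonymous.
Codon 2: AUA (Ile) → AUC (Ile) — synonymous.
Codon 3: UCG (Ser) → UCA (Ser) — synonymous.
Codon 4: GAC (Asp) → GAU (Asp) — synonymous.
Codon 5: GCU (Ala) → ACU (Thr) — missense.
Synonymous: 4 of 5.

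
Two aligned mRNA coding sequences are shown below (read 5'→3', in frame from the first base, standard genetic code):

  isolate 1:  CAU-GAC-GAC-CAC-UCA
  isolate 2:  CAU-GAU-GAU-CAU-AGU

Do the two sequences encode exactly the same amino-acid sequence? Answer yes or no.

yes

Codon 1: CAU His / CAU His — identical.
Codon 2: GAC Asp / GAU Asp — synonymous.
Codon 3: GAC Asp / GAU Asp — synonymous.
Codon 4: CAC His / CAU His — synonymous.
Codon 5: UCA Ser / AGU Ser — synonymous.
Nonsynonymous differences: 0 → same protein.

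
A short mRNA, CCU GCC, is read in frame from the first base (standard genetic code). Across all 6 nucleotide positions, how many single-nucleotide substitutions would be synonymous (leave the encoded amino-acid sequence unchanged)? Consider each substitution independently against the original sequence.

Codon 1 (CCU, Pro): 3 synonymous substitutions.
Codon 2 (GCC, Ala): 3 synonymous substitutions.
Total: 3 + 3 = 6.

6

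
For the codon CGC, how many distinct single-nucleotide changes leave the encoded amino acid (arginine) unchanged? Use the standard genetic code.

Position 1: none → 0 synonymous.
Position 2: none → 0 synonymous.
Position 3: CGU, CGA, CGG → 3 synonymous.
Total: 0 + 0 + 3 = 3.

3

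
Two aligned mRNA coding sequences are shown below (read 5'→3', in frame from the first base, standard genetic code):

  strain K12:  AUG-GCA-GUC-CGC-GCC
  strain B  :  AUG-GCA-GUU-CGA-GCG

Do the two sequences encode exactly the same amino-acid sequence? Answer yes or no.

Codon 1: AUG Met / AUG Met — identical.
Codon 2: GCA Ala / GCA Ala — identical.
Codon 3: GUC Val / GUU Val — synonymous.
Codon 4: CGC Arg / CGA Arg — synonymous.
Codon 5: GCC Ala / GCG Ala — synonymous.
Nonsynonymous differences: 0 → same protein.

yes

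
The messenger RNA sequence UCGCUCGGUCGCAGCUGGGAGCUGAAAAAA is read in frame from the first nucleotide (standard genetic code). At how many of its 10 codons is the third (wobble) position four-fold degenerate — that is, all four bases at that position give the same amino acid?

Codon 1 UCG (Ser): third position 4-fold.
Codon 2 CUC (Leu): third position 4-fold.
Codon 3 GGU (Gly): third position 4-fold.
Codon 4 CGC (Arg): third position 4-fold.
Codon 5 AGC (Ser): third position 2-fold.
Codon 6 UGG (Trp): third position 1-fold.
Codon 7 GAG (Glu): third position 2-fold.
Codon 8 CUG (Leu): third position 4-fold.
Codon 9 AAA (Lys): third position 2-fold.
Codon 10 AAA (Lys): third position 2-fold.
Four-fold degenerate third positions: 5.

5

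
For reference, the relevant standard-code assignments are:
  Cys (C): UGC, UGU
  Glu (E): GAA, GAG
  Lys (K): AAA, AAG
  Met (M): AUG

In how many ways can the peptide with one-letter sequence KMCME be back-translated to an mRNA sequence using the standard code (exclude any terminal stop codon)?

8

Lys: 2 codons.
Met: 1 codon.
Cys: 2 codons.
Met: 1 codon.
Glu: 2 codons.
2 × 1 × 2 × 1 × 2 = 8.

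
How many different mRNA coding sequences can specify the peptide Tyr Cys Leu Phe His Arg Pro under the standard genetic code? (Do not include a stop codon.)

2304

Tyr: 2 codons.
Cys: 2 codons.
Leu: 6 codons.
Phe: 2 codons.
His: 2 codons.
Arg: 6 codons.
Pro: 4 codons.
2 × 2 × 6 × 2 × 2 × 6 × 4 = 2304.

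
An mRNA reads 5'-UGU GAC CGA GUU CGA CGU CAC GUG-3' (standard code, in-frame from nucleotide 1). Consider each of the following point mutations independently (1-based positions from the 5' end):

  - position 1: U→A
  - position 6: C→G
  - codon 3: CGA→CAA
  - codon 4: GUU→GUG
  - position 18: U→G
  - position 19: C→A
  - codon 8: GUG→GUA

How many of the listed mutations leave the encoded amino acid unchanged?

3

Codon 1: UGU (Cys) → AGU (Ser) — missense.
Codon 2: GAC (Asp) → GAG (Glu) — missense.
Codon 3: CGA (Arg) → CAA (Gln) — missense.
Codon 4: GUU (Val) → GUG (Val) — synonymous.
Codon 6: CGU (Arg) → CGG (Arg) — synonymous.
Codon 7: CAC (His) → AAC (Asn) — missense.
Codon 8: GUG (Val) → GUA (Val) — synonymous.
Synonymous: 3 of 7.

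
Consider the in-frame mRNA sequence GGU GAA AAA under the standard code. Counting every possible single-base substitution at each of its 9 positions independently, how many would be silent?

Codon 1 (GGU, Gly): 3 synonymous substitutions.
Codon 2 (GAA, Glu): 1 synonymous substitution.
Codon 3 (AAA, Lys): 1 synonymous substitution.
Total: 3 + 1 + 1 = 5.

5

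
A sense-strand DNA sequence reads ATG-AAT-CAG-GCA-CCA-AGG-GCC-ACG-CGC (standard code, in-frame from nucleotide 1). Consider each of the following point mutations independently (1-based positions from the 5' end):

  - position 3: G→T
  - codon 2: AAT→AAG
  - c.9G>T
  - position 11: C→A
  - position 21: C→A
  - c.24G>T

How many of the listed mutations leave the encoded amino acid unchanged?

Codon 1: ATG (Met) → ATT (Ile) — missense.
Codon 2: AAT (Asn) → AAG (Lys) — missense.
Codon 3: CAG (Gln) → CAT (His) — missense.
Codon 4: GCA (Ala) → GAA (Glu) — missense.
Codon 7: GCC (Ala) → GCA (Ala) — synonymous.
Codon 8: ACG (Thr) → ACT (Thr) — synonymous.
Synonymous: 2 of 6.

2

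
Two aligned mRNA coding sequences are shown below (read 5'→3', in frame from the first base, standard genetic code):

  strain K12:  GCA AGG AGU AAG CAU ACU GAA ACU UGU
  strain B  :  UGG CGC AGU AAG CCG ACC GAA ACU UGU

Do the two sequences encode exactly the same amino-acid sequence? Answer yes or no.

no

Codon 1: GCA Ala / UGG Trp — nonsynonymous.
Codon 2: AGG Arg / CGC Arg — synonymous.
Codon 3: AGU Ser / AGU Ser — identical.
Codon 4: AAG Lys / AAG Lys — identical.
Codon 5: CAU His / CCG Pro — nonsynonymous.
Codon 6: ACU Thr / ACC Thr — synonymous.
Codon 7: GAA Glu / GAA Glu — identical.
Codon 8: ACU Thr / ACU Thr — identical.
Codon 9: UGU Cys / UGU Cys — identical.
Nonsynonymous differences: 2 → different protein.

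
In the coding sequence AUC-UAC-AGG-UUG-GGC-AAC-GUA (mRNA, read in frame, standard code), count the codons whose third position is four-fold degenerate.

2

Codon 1 AUC (Ile): third position 3-fold.
Codon 2 UAC (Tyr): third position 2-fold.
Codon 3 AGG (Arg): third position 2-fold.
Codon 4 UUG (Leu): third position 2-fold.
Codon 5 GGC (Gly): third position 4-fold.
Codon 6 AAC (Asn): third position 2-fold.
Codon 7 GUA (Val): third position 4-fold.
Four-fold degenerate third positions: 2.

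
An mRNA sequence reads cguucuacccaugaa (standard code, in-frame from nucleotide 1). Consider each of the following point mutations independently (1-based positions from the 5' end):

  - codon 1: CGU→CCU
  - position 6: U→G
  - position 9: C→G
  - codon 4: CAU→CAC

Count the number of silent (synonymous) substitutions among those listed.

Codon 1: CGU (Arg) → CCU (Pro) — missense.
Codon 2: UCU (Ser) → UCG (Ser) — synonymous.
Codon 3: ACC (Thr) → ACG (Thr) — synonymous.
Codon 4: CAU (His) → CAC (His) — synonymous.
Synonymous: 3 of 4.

3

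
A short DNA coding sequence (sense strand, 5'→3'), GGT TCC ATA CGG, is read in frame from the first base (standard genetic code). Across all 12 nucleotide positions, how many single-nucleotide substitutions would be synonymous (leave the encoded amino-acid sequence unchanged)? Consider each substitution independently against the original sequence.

Codon 1 (GGT, Gly): 3 synonymous substitutions.
Codon 2 (TCC, Ser): 3 synonymous substitutions.
Codon 3 (ATA, Ile): 2 synonymous substitutions.
Codon 4 (CGG, Arg): 4 synonymous substitutions.
Total: 3 + 3 + 2 + 4 = 12.

12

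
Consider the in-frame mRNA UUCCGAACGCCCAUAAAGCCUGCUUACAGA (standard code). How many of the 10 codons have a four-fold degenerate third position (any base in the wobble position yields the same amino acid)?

5

Codon 1 UUC (Phe): third position 2-fold.
Codon 2 CGA (Arg): third position 4-fold.
Codon 3 ACG (Thr): third position 4-fold.
Codon 4 CCC (Pro): third position 4-fold.
Codon 5 AUA (Ile): third position 3-fold.
Codon 6 AAG (Lys): third position 2-fold.
Codon 7 CCU (Pro): third position 4-fold.
Codon 8 GCU (Ala): third position 4-fold.
Codon 9 UAC (Tyr): third position 2-fold.
Codon 10 AGA (Arg): third position 2-fold.
Four-fold degenerate third positions: 5.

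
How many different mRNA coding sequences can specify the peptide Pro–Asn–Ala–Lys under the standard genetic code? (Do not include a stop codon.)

Pro: 4 codons.
Asn: 2 codons.
Ala: 4 codons.
Lys: 2 codons.
4 × 2 × 4 × 2 = 64.

64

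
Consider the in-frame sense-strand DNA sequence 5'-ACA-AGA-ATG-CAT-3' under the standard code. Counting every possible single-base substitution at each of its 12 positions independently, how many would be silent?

6

Codon 1 (ACA, Thr): 3 synonymous substitutions.
Codon 2 (AGA, Arg): 2 synonymous substitutions.
Codon 3 (ATG, Met): 0 synonymous substitutions.
Codon 4 (CAT, His): 1 synonymous substitution.
Total: 3 + 2 + 0 + 1 = 6.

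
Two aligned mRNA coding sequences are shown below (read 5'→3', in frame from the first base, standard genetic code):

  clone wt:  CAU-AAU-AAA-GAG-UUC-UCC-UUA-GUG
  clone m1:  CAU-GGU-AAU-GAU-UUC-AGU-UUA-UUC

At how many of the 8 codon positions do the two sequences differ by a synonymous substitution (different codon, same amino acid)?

Codon 1: CAU His / CAU His — identical.
Codon 2: AAU Asn / GGU Gly — nonsynonymous.
Codon 3: AAA Lys / AAU Asn — nonsynonymous.
Codon 4: GAG Glu / GAU Asp — nonsynonymous.
Codon 5: UUC Phe / UUC Phe — identical.
Codon 6: UCC Ser / AGU Ser — synonymous.
Codon 7: UUA Leu / UUA Leu — identical.
Codon 8: GUG Val / UUC Phe — nonsynonymous.
Synonymous differences: 1.

1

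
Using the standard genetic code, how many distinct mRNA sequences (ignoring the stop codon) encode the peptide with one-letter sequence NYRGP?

384

Asn: 2 codons.
Tyr: 2 codons.
Arg: 6 codons.
Gly: 4 codons.
Pro: 4 codons.
2 × 2 × 6 × 4 × 4 = 384.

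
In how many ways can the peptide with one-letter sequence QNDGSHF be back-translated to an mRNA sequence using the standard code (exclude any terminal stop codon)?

768

Gln: 2 codons.
Asn: 2 codons.
Asp: 2 codons.
Gly: 4 codons.
Ser: 6 codons.
His: 2 codons.
Phe: 2 codons.
2 × 2 × 2 × 4 × 6 × 2 × 2 = 768.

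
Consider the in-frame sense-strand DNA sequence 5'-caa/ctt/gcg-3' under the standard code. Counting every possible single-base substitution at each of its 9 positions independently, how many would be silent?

7

Codon 1 (CAA, Gln): 1 synonymous substitution.
Codon 2 (CTT, Leu): 3 synonymous substitutions.
Codon 3 (GCG, Ala): 3 synonymous substitutions.
Total: 1 + 3 + 3 = 7.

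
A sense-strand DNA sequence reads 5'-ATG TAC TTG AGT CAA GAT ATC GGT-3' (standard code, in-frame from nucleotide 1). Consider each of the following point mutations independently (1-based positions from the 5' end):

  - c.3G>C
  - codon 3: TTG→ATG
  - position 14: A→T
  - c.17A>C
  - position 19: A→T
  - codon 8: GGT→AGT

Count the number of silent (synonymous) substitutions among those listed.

Codon 1: ATG (Met) → ATC (Ile) — missense.
Codon 3: TTG (Leu) → ATG (Met) — missense.
Codon 5: CAA (Gln) → CTA (Leu) — missense.
Codon 6: GAT (Asp) → GCT (Ala) — missense.
Codon 7: ATC (Ile) → TTC (Phe) — missense.
Codon 8: GGT (Gly) → AGT (Ser) — missense.
Synonymous: 0 of 6.

0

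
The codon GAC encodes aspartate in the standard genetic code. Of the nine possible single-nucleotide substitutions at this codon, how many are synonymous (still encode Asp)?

Position 1: none → 0 synonymous.
Position 2: none → 0 synonymous.
Position 3: GAU → 1 synonymous.
Total: 0 + 0 + 1 = 1.

1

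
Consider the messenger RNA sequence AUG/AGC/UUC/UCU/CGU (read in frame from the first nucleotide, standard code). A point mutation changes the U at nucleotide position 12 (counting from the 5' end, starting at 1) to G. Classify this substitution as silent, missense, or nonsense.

Position 12 falls in codon 4: UCU → Ser.
After the substitution the codon is UCG → Ser.
Both encode Ser, so the change is synonymous.

silent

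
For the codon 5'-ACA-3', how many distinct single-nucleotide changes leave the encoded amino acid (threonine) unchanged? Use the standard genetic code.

3

Position 1: none → 0 synonymous.
Position 2: none → 0 synonymous.
Position 3: ACU, ACC, ACG → 3 synonymous.
Total: 0 + 0 + 3 = 3.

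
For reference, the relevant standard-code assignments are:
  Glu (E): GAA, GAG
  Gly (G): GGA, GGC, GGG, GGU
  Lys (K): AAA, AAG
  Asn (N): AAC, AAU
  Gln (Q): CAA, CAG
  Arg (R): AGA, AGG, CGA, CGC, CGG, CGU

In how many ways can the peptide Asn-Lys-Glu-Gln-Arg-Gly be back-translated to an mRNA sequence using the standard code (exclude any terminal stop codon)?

384

Asn: 2 codons.
Lys: 2 codons.
Glu: 2 codons.
Gln: 2 codons.
Arg: 6 codons.
Gly: 4 codons.
2 × 2 × 2 × 2 × 6 × 4 = 384.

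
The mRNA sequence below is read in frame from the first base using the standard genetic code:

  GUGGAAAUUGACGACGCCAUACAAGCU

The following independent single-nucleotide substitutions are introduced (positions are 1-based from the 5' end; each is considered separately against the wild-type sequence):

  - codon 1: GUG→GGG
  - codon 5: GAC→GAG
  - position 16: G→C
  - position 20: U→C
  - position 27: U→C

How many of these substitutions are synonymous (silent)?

Codon 1: GUG (Val) → GGG (Gly) — missense.
Codon 5: GAC (Asp) → GAG (Glu) — missense.
Codon 6: GCC (Ala) → CCC (Pro) — missense.
Codon 7: AUA (Ile) → ACA (Thr) — missense.
Codon 9: GCU (Ala) → GCC (Ala) — synonymous.
Synonymous: 1 of 5.

1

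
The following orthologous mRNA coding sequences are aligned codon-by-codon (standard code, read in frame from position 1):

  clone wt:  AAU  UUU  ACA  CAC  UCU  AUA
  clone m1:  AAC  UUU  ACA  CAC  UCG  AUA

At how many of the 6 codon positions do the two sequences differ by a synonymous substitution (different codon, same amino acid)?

2

Codon 1: AAU Asn / AAC Asn — synonymous.
Codon 2: UUU Phe / UUU Phe — identical.
Codon 3: ACA Thr / ACA Thr — identical.
Codon 4: CAC His / CAC His — identical.
Codon 5: UCU Ser / UCG Ser — synonymous.
Codon 6: AUA Ile / AUA Ile — identical.
Synonymous differences: 2.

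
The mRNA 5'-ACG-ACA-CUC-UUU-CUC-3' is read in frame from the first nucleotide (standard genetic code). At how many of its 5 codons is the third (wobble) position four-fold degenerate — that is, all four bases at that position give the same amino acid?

Codon 1 ACG (Thr): third position 4-fold.
Codon 2 ACA (Thr): third position 4-fold.
Codon 3 CUC (Leu): third position 4-fold.
Codon 4 UUU (Phe): third position 2-fold.
Codon 5 CUC (Leu): third position 4-fold.
Four-fold degenerate third positions: 4.

4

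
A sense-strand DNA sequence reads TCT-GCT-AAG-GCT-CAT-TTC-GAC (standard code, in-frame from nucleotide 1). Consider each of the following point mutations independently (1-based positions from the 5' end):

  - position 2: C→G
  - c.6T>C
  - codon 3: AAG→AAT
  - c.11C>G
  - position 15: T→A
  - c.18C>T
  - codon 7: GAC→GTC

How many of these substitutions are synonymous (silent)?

2

Codon 1: TCT (Ser) → TGT (Cys) — missense.
Codon 2: GCT (Ala) → GCC (Ala) — synonymous.
Codon 3: AAG (Lys) → AAT (Asn) — missense.
Codon 4: GCT (Ala) → GGT (Gly) — missense.
Codon 5: CAT (His) → CAA (Gln) — missense.
Codon 6: TTC (Phe) → TTT (Phe) — synonymous.
Codon 7: GAC (Asp) → GTC (Val) — missense.
Synonymous: 2 of 7.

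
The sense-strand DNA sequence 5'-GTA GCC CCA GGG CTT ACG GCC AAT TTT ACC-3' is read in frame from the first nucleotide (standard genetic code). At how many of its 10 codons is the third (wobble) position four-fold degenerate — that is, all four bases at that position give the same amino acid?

Codon 1 GTA (Val): third position 4-fold.
Codon 2 GCC (Ala): third position 4-fold.
Codon 3 CCA (Pro): third position 4-fold.
Codon 4 GGG (Gly): third position 4-fold.
Codon 5 CTT (Leu): third position 4-fold.
Codon 6 ACG (Thr): third position 4-fold.
Codon 7 GCC (Ala): third position 4-fold.
Codon 8 AAT (Asn): third position 2-fold.
Codon 9 TTT (Phe): third position 2-fold.
Codon 10 ACC (Thr): third position 4-fold.
Four-fold degenerate third positions: 8.

8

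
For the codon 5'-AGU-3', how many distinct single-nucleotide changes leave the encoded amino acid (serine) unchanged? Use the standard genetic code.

Position 1: none → 0 synonymous.
Position 2: none → 0 synonymous.
Position 3: AGC → 1 synonymous.
Total: 0 + 0 + 1 = 1.

1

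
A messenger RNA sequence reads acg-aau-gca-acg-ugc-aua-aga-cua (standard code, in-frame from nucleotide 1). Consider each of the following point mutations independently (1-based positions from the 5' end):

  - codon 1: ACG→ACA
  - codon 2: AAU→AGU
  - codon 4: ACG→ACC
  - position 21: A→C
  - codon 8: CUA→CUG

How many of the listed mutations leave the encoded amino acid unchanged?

Codon 1: ACG (Thr) → ACA (Thr) — synonymous.
Codon 2: AAU (Asn) → AGU (Ser) — missense.
Codon 4: ACG (Thr) → ACC (Thr) — synonymous.
Codon 7: AGA (Arg) → AGC (Ser) — missense.
Codon 8: CUA (Leu) → CUG (Leu) — synonymous.
Synonymous: 3 of 5.

3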